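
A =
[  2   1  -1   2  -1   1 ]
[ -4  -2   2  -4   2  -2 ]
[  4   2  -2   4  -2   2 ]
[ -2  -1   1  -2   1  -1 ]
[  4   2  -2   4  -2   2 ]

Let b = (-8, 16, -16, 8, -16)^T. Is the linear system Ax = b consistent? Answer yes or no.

Row reduce the augmented matrix [A | b].
R2 ← R2 + (2)·R1: [0, 0, 0, 0, 0, 0, 0]
R3 ← R3 − (2)·R1: [0, 0, 0, 0, 0, 0, 0]
R4 ← R4 + R1: [0, 0, 0, 0, 0, 0, 0]
R5 ← R5 − (2)·R1: [0, 0, 0, 0, 0, 0, 0]
The echelon form has 1 nonzero rows, and every pivot lies in the first 6 columns, so rank(A) = rank([A|b]) = 1.
The system is consistent.

yes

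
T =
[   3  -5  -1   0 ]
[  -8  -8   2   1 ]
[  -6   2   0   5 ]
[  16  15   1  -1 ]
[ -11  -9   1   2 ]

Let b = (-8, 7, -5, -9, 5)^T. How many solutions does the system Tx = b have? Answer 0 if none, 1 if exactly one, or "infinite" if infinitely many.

0

Row reduce the augmented matrix [T | b].
R2 ← R2 + (8/3)·R1: [0, -64/3, -2/3, 1, -43/3]
R3 ← R3 + (2)·R1: [0, -8, -2, 5, -21]
R4 ← R4 − (16/3)·R1: [0, 125/3, 19/3, -1, 101/3]
R5 ← R5 + (11/3)·R1: [0, -82/3, -8/3, 2, -73/3]
R3 ← R3 − (3/8)·R2: [0, 0, -7/4, 37/8, -125/8]
R4 ← R4 + (125/64)·R2: [0, 0, 161/32, 61/64, 363/64]
R5 ← R5 − (41/32)·R2: [0, 0, -29/16, 23/32, -191/32]
R4 ← R4 + (23/8)·R3: [0, 0, 0, 57/4, -157/4]
R5 ← R5 − (29/28)·R3: [0, 0, 0, -57/14, 143/14]
R5 ← R5 + (2/7)·R4: [0, 0, 0, 0, -1]
The echelon form has 5 nonzero rows; the last pivot sits in the augmented column, so rank(T) = 4 but rank([T|b]) = 5.
Since the ranks differ, the system is inconsistent.
It has no solutions.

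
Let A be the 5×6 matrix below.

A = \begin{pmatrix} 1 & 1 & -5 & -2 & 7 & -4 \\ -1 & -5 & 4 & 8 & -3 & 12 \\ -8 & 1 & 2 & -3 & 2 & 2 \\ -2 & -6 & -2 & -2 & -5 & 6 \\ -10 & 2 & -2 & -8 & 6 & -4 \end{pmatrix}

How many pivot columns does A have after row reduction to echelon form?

5

Row reduce to echelon form.
R2 ← R2 + R1: [0, -4, -1, 6, 4, 8]
R3 ← R3 + (8)·R1: [0, 9, -38, -19, 58, -30]
R4 ← R4 + (2)·R1: [0, -4, -12, -6, 9, -2]
R5 ← R5 + (10)·R1: [0, 12, -52, -28, 76, -44]
R3 ← R3 + (9/4)·R2: [0, 0, -161/4, -11/2, 67, -12]
R4 ← R4 − R2: [0, 0, -11, -12, 5, -10]
R5 ← R5 + (3)·R2: [0, 0, -55, -10, 88, -20]
R4 ← R4 − (44/161)·R3: [0, 0, 0, -1690/161, -2143/161, -1082/161]
R5 ← R5 − (220/161)·R3: [0, 0, 0, -400/161, -572/161, -580/161]
R5 ← R5 − (40/169)·R4: [0, 0, 0, 0, -68/169, -340/169]
Echelon form has 5 nonzero rows, so rank(A) = 5.
Each nonzero row contributes one pivot column: 5 pivot columns.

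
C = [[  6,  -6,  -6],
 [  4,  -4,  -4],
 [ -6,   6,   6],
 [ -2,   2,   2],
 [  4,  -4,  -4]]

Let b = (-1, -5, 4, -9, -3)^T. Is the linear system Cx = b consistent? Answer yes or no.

Row reduce the augmented matrix [C | b].
R2 ← R2 − (2/3)·R1: [0, 0, 0, -13/3]
R3 ← R3 + R1: [0, 0, 0, 3]
R4 ← R4 + (1/3)·R1: [0, 0, 0, -28/3]
R5 ← R5 − (2/3)·R1: [0, 0, 0, -7/3]
R3 ← R3 + (9/13)·R2: [0, 0, 0, 0]
R4 ← R4 − (28/13)·R2: [0, 0, 0, 0]
R5 ← R5 − (7/13)·R2: [0, 0, 0, 0]
The echelon form has 2 nonzero rows; the last pivot sits in the augmented column, so rank(C) = 1 but rank([C|b]) = 2.
Since the ranks differ, the system is inconsistent.

no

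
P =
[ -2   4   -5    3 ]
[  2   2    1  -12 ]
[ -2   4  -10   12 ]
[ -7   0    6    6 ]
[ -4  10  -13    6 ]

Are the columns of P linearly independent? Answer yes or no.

no

Row reduce P to echelon form.
R2 ← R2 + R1: [0, 6, -4, -9]
R3 ← R3 − R1: [0, 0, -5, 9]
R4 ← R4 − (7/2)·R1: [0, -14, 47/2, -9/2]
R5 ← R5 − (2)·R1: [0, 2, -3, 0]
R4 ← R4 + (7/3)·R2: [0, 0, 85/6, -51/2]
R5 ← R5 − (1/3)·R2: [0, 0, -5/3, 3]
R4 ← R4 + (17/6)·R3: [0, 0, 0, 0]
R5 ← R5 − (1/3)·R3: [0, 0, 0, 0]
3 pivots among 4 columns.
Only 3 < 4 pivot columns, so the columns are linearly dependent.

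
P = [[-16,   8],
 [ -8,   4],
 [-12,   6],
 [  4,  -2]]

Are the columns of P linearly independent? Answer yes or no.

no

Row reduce P to echelon form.
R2 ← R2 − (1/2)·R1: [0, 0]
R3 ← R3 − (3/4)·R1: [0, 0]
R4 ← R4 + (1/4)·R1: [0, 0]
1 pivot among 2 columns.
Only 1 < 2 pivot columns, so the columns are linearly dependent.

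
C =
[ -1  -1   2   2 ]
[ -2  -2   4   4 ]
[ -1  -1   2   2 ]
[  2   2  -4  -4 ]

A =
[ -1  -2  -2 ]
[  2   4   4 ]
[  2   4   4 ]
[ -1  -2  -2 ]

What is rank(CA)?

1

First compute CA:
[[  1,   2,   2],
 [  2,   4,   4],
 [  1,   2,   2],
 [ -2,  -4,  -4]]
Now row reduce the product.
R2 ← R2 − (2)·R1: [0, 0, 0]
R3 ← R3 − R1: [0, 0, 0]
R4 ← R4 + (2)·R1: [0, 0, 0]
1 nonzero row, so rank(CA) = 1.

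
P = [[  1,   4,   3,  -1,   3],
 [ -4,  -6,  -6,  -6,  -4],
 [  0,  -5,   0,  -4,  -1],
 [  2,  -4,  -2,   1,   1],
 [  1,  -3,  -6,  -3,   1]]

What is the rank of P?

5

Row reduce to echelon form.
R2 ← R2 + (4)·R1: [0, 10, 6, -10, 8]
R4 ← R4 − (2)·R1: [0, -12, -8, 3, -5]
R5 ← R5 − R1: [0, -7, -9, -2, -2]
R3 ← R3 + (1/2)·R2: [0, 0, 3, -9, 3]
R4 ← R4 + (6/5)·R2: [0, 0, -4/5, -9, 23/5]
R5 ← R5 + (7/10)·R2: [0, 0, -24/5, -9, 18/5]
R4 ← R4 + (4/15)·R3: [0, 0, 0, -57/5, 27/5]
R5 ← R5 + (8/5)·R3: [0, 0, 0, -117/5, 42/5]
R5 ← R5 − (39/19)·R4: [0, 0, 0, 0, -51/19]
Echelon form has 5 nonzero rows, so rank(P) = 5.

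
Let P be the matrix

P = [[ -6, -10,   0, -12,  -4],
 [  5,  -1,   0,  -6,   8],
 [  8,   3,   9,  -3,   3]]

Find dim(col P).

Row reduce to echelon form.
R2 ← R2 + (5/6)·R1: [0, -28/3, 0, -16, 14/3]
R3 ← R3 + (4/3)·R1: [0, -31/3, 9, -19, -7/3]
R3 ← R3 − (31/28)·R2: [0, 0, 9, -9/7, -15/2]
Echelon form has 3 nonzero rows, so rank(P) = 3.
The column space has dimension equal to the rank: 3.

3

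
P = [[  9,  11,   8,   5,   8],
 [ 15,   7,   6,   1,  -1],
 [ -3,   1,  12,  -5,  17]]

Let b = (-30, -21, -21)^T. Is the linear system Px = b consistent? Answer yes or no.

yes

Row reduce the augmented matrix [P | b].
R2 ← R2 − (5/3)·R1: [0, -34/3, -22/3, -22/3, -43/3, 29]
R3 ← R3 + (1/3)·R1: [0, 14/3, 44/3, -10/3, 59/3, -31]
R3 ← R3 + (7/17)·R2: [0, 0, 198/17, -108/17, 234/17, -324/17]
The echelon form has 3 nonzero rows, and every pivot lies in the first 5 columns, so rank(P) = rank([P|b]) = 3.
The system is consistent.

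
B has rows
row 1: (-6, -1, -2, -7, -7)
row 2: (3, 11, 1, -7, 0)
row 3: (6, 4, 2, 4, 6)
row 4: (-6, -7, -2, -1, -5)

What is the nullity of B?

3

Row reduce to echelon form.
R2 ← R2 + (1/2)·R1: [0, 21/2, 0, -21/2, -7/2]
R3 ← R3 + R1: [0, 3, 0, -3, -1]
R4 ← R4 − R1: [0, -6, 0, 6, 2]
R3 ← R3 − (2/7)·R2: [0, 0, 0, 0, 0]
R4 ← R4 + (4/7)·R2: [0, 0, 0, 0, 0]
2 nonzero rows, so rank(B) = 2.
B has 5 columns; by rank–nullity, nullity = 5 − 2 = 3.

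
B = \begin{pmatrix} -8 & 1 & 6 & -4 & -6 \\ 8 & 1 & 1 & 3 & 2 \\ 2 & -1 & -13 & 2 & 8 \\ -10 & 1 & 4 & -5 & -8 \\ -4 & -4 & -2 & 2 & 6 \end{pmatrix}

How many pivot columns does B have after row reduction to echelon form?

5

Row reduce to echelon form.
R2 ← R2 + R1: [0, 2, 7, -1, -4]
R3 ← R3 + (1/4)·R1: [0, -3/4, -23/2, 1, 13/2]
R4 ← R4 − (5/4)·R1: [0, -1/4, -7/2, 0, -1/2]
R5 ← R5 − (1/2)·R1: [0, -9/2, -5, 4, 9]
R3 ← R3 + (3/8)·R2: [0, 0, -71/8, 5/8, 5]
R4 ← R4 + (1/8)·R2: [0, 0, -21/8, -1/8, -1]
R5 ← R5 + (9/4)·R2: [0, 0, 43/4, 7/4, 0]
R4 ← R4 − (21/71)·R3: [0, 0, 0, -22/71, -176/71]
R5 ← R5 + (86/71)·R3: [0, 0, 0, 178/71, 430/71]
R5 ← R5 + (89/11)·R4: [0, 0, 0, 0, -14]
Echelon form has 5 nonzero rows, so rank(B) = 5.
Each nonzero row contributes one pivot column: 5 pivot columns.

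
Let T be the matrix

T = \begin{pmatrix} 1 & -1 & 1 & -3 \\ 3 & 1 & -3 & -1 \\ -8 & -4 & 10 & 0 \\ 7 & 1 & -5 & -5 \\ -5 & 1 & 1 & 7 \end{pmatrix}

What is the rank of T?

Row reduce to echelon form.
R2 ← R2 − (3)·R1: [0, 4, -6, 8]
R3 ← R3 + (8)·R1: [0, -12, 18, -24]
R4 ← R4 − (7)·R1: [0, 8, -12, 16]
R5 ← R5 + (5)·R1: [0, -4, 6, -8]
R3 ← R3 + (3)·R2: [0, 0, 0, 0]
R4 ← R4 − (2)·R2: [0, 0, 0, 0]
R5 ← R5 + R2: [0, 0, 0, 0]
Echelon form has 2 nonzero rows, so rank(T) = 2.

2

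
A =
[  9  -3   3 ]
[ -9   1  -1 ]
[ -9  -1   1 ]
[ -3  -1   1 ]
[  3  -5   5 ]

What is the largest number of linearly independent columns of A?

2

Row reduce to echelon form.
R2 ← R2 + R1: [0, -2, 2]
R3 ← R3 + R1: [0, -4, 4]
R4 ← R4 + (1/3)·R1: [0, -2, 2]
R5 ← R5 − (1/3)·R1: [0, -4, 4]
R3 ← R3 − (2)·R2: [0, 0, 0]
R4 ← R4 − R2: [0, 0, 0]
R5 ← R5 − (2)·R2: [0, 0, 0]
Echelon form has 2 nonzero rows, so rank(A) = 2.
The rank gives the maximum number of linearly independent columns: 2.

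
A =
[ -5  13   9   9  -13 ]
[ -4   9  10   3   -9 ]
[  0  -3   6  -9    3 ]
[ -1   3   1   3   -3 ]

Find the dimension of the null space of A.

3

Row reduce to echelon form.
R2 ← R2 − (4/5)·R1: [0, -7/5, 14/5, -21/5, 7/5]
R4 ← R4 − (1/5)·R1: [0, 2/5, -4/5, 6/5, -2/5]
R3 ← R3 − (15/7)·R2: [0, 0, 0, 0, 0]
R4 ← R4 + (2/7)·R2: [0, 0, 0, 0, 0]
2 nonzero rows, so rank(A) = 2.
A has 5 columns; by rank–nullity, nullity = 5 − 2 = 3.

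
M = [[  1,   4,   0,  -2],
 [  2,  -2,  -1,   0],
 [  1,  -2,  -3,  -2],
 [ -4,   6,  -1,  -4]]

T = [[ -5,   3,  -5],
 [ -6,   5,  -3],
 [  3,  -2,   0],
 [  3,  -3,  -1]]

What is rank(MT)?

3

First compute MT:
[[-35,  29, -15],
 [ -1,  -2,  -4],
 [ -8,   5,   3],
 [-31,  32,   6]]
Now row reduce the product.
R2 ← R2 − (1/35)·R1: [0, -99/35, -25/7]
R3 ← R3 − (8/35)·R1: [0, -57/35, 45/7]
R4 ← R4 − (31/35)·R1: [0, 221/35, 135/7]
R3 ← R3 − (19/33)·R2: [0, 0, 280/33]
R4 ← R4 + (221/99)·R2: [0, 0, 1120/99]
R4 ← R4 − (4/3)·R3: [0, 0, 0]
3 nonzero rows, so rank(MT) = 3.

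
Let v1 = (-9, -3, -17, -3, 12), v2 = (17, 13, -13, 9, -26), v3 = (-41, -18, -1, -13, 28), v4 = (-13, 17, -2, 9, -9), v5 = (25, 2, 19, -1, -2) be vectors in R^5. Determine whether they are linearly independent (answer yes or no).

yes

Form the matrix with these vectors as rows and row reduce.
R2 ← R2 + (17/9)·R1: [0, 22/3, -406/9, 10/3, -10/3]
R3 ← R3 − (41/9)·R1: [0, -13/3, 688/9, 2/3, -80/3]
R4 ← R4 − (13/9)·R1: [0, 64/3, 203/9, 40/3, -79/3]
R5 ← R5 + (25/9)·R1: [0, -19/3, -254/9, -28/3, 94/3]
R3 ← R3 + (13/22)·R2: [0, 0, 1643/33, 29/11, -315/11]
R4 ← R4 − (32/11)·R2: [0, 0, 5075/33, 40/11, -183/11]
R5 ← R5 + (19/22)·R2: [0, 0, -739/11, -71/11, 313/11]
R4 ← R4 − (5075/1643)·R3: [0, 0, 0, -7405/1643, 117996/1643]
R5 ← R5 + (2217/1643)·R3: [0, 0, 0, -4760/1643, -16736/1643]
R5 ← R5 − (952/1481)·R4: [0, 0, 0, 0, -83456/1481]
5 nonzero rows, so the 5 vectors span a space of dimension 5.
Since 5 = 5, the vectors are linearly independent.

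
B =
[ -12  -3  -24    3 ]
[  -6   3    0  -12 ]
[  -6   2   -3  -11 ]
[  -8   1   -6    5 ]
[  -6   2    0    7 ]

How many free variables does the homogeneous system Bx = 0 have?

Row reduce to echelon form.
R2 ← R2 − (1/2)·R1: [0, 9/2, 12, -27/2]
R3 ← R3 − (1/2)·R1: [0, 7/2, 9, -25/2]
R4 ← R4 − (2/3)·R1: [0, 3, 10, 3]
R5 ← R5 − (1/2)·R1: [0, 7/2, 12, 11/2]
R3 ← R3 − (7/9)·R2: [0, 0, -1/3, -2]
R4 ← R4 − (2/3)·R2: [0, 0, 2, 12]
R5 ← R5 − (7/9)·R2: [0, 0, 8/3, 16]
R4 ← R4 + (6)·R3: [0, 0, 0, 0]
R5 ← R5 + (8)·R3: [0, 0, 0, 0]
3 nonzero rows, so rank(B) = 3.
B has 4 columns; by rank–nullity, nullity = 4 − 3 = 1.

1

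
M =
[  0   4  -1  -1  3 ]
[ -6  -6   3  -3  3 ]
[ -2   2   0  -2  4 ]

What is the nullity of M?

3

Row reduce to echelon form.
Swap R1 ↔ R2
R3 ← R3 − (1/3)·R1: [0, 4, -1, -1, 3]
R3 ← R3 − R2: [0, 0, 0, 0, 0]
2 nonzero rows, so rank(M) = 2.
M has 5 columns; by rank–nullity, nullity = 5 − 2 = 3.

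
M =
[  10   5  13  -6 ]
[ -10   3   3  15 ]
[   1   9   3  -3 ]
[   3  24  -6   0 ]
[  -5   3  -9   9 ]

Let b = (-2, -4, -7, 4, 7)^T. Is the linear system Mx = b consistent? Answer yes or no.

Row reduce the augmented matrix [M | b].
R2 ← R2 + R1: [0, 8, 16, 9, -6]
R3 ← R3 − (1/10)·R1: [0, 17/2, 17/10, -12/5, -34/5]
R4 ← R4 − (3/10)·R1: [0, 45/2, -99/10, 9/5, 23/5]
R5 ← R5 + (1/2)·R1: [0, 11/2, -5/2, 6, 6]
R3 ← R3 − (17/16)·R2: [0, 0, -153/10, -957/80, -17/40]
R4 ← R4 − (45/16)·R2: [0, 0, -549/10, -1881/80, 859/40]
R5 ← R5 − (11/16)·R2: [0, 0, -27/2, -3/16, 81/8]
R4 ← R4 − (61/17)·R3: [0, 0, 0, 330/17, 23]
R5 ← R5 − (15/17)·R3: [0, 0, 0, 705/68, 21/2]
R5 ← R5 − (47/88)·R4: [0, 0, 0, 0, -157/88]
The echelon form has 5 nonzero rows; the last pivot sits in the augmented column, so rank(M) = 4 but rank([M|b]) = 5.
Since the ranks differ, the system is inconsistent.

no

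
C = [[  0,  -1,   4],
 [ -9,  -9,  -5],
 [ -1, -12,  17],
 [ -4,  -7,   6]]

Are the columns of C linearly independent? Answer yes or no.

Row reduce C to echelon form.
Swap R1 ↔ R2
R3 ← R3 − (1/9)·R1: [0, -11, 158/9]
R4 ← R4 − (4/9)·R1: [0, -3, 74/9]
R3 ← R3 − (11)·R2: [0, 0, -238/9]
R4 ← R4 − (3)·R2: [0, 0, -34/9]
R4 ← R4 − (1/7)·R3: [0, 0, 0]
3 pivots among 3 columns.
Every column is a pivot column, so the columns are linearly independent.

yes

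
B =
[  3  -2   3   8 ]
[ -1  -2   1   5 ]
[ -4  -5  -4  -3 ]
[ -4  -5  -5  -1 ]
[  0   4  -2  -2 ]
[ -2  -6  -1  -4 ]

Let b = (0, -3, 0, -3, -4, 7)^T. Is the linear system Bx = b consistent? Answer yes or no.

Row reduce the augmented matrix [B | b].
R2 ← R2 + (1/3)·R1: [0, -8/3, 2, 23/3, -3]
R3 ← R3 + (4/3)·R1: [0, -23/3, 0, 23/3, 0]
R4 ← R4 + (4/3)·R1: [0, -23/3, -1, 29/3, -3]
R6 ← R6 + (2/3)·R1: [0, -22/3, 1, 4/3, 7]
R3 ← R3 − (23/8)·R2: [0, 0, -23/4, -115/8, 69/8]
R4 ← R4 − (23/8)·R2: [0, 0, -27/4, -99/8, 45/8]
R5 ← R5 + (3/2)·R2: [0, 0, 1, 19/2, -17/2]
R6 ← R6 − (11/4)·R2: [0, 0, -9/2, -79/4, 61/4]
R4 ← R4 − (27/23)·R3: [0, 0, 0, 9/2, -9/2]
R5 ← R5 + (4/23)·R3: [0, 0, 0, 7, -7]
R6 ← R6 − (18/23)·R3: [0, 0, 0, -17/2, 17/2]
R5 ← R5 − (14/9)·R4: [0, 0, 0, 0, 0]
R6 ← R6 + (17/9)·R4: [0, 0, 0, 0, 0]
The echelon form has 4 nonzero rows, and every pivot lies in the first 4 columns, so rank(B) = rank([B|b]) = 4.
The system is consistent.

yes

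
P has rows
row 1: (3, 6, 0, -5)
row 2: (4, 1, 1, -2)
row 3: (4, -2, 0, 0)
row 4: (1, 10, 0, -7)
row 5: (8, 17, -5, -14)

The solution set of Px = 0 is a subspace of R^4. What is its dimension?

Row reduce to echelon form.
R2 ← R2 − (4/3)·R1: [0, -7, 1, 14/3]
R3 ← R3 − (4/3)·R1: [0, -10, 0, 20/3]
R4 ← R4 − (1/3)·R1: [0, 8, 0, -16/3]
R5 ← R5 − (8/3)·R1: [0, 1, -5, -2/3]
R3 ← R3 − (10/7)·R2: [0, 0, -10/7, 0]
R4 ← R4 + (8/7)·R2: [0, 0, 8/7, 0]
R5 ← R5 + (1/7)·R2: [0, 0, -34/7, 0]
R4 ← R4 + (4/5)·R3: [0, 0, 0, 0]
R5 ← R5 − (17/5)·R3: [0, 0, 0, 0]
3 nonzero rows, so rank(P) = 3.
P has 4 columns; by rank–nullity, nullity = 4 − 3 = 1.

1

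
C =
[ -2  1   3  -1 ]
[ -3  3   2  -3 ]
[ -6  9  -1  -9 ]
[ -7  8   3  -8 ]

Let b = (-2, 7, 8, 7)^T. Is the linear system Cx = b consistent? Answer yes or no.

Row reduce the augmented matrix [C | b].
R2 ← R2 − (3/2)·R1: [0, 3/2, -5/2, -3/2, 10]
R3 ← R3 − (3)·R1: [0, 6, -10, -6, 14]
R4 ← R4 − (7/2)·R1: [0, 9/2, -15/2, -9/2, 14]
R3 ← R3 − (4)·R2: [0, 0, 0, 0, -26]
R4 ← R4 − (3)·R2: [0, 0, 0, 0, -16]
R4 ← R4 − (8/13)·R3: [0, 0, 0, 0, 0]
The echelon form has 3 nonzero rows; the last pivot sits in the augmented column, so rank(C) = 2 but rank([C|b]) = 3.
Since the ranks differ, the system is inconsistent.

no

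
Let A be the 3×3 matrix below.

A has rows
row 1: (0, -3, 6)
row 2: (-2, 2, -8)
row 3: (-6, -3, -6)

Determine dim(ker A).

Row reduce to echelon form.
Swap R1 ↔ R2
R3 ← R3 − (3)·R1: [0, -9, 18]
R3 ← R3 − (3)·R2: [0, 0, 0]
2 nonzero rows, so rank(A) = 2.
A has 3 columns; by rank–nullity, nullity = 3 − 2 = 1.

1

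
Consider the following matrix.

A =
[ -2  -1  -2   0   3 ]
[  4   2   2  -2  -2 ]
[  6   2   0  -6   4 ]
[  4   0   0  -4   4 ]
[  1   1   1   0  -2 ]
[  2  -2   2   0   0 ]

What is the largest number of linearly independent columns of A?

Row reduce to echelon form.
R2 ← R2 + (2)·R1: [0, 0, -2, -2, 4]
R3 ← R3 + (3)·R1: [0, -1, -6, -6, 13]
R4 ← R4 + (2)·R1: [0, -2, -4, -4, 10]
R5 ← R5 + (1/2)·R1: [0, 1/2, 0, 0, -1/2]
R6 ← R6 + R1: [0, -3, 0, 0, 3]
Swap R2 ↔ R3
R4 ← R4 − (2)·R2: [0, 0, 8, 8, -16]
R5 ← R5 + (1/2)·R2: [0, 0, -3, -3, 6]
R6 ← R6 − (3)·R2: [0, 0, 18, 18, -36]
R4 ← R4 + (4)·R3: [0, 0, 0, 0, 0]
R5 ← R5 − (3/2)·R3: [0, 0, 0, 0, 0]
R6 ← R6 + (9)·R3: [0, 0, 0, 0, 0]
Echelon form has 3 nonzero rows, so rank(A) = 3.
The rank gives the maximum number of linearly independent columns: 3.

3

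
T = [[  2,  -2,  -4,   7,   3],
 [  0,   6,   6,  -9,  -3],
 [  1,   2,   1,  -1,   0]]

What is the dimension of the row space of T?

Row reduce to echelon form.
R3 ← R3 − (1/2)·R1: [0, 3, 3, -9/2, -3/2]
R3 ← R3 − (1/2)·R2: [0, 0, 0, 0, 0]
Echelon form has 2 nonzero rows, so rank(T) = 2.
The row space has dimension equal to the rank: 2.

2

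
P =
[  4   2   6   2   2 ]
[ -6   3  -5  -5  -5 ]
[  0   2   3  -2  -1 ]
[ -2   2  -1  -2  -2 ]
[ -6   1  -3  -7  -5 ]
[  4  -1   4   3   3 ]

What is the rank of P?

Row reduce to echelon form.
R2 ← R2 + (3/2)·R1: [0, 6, 4, -2, -2]
R4 ← R4 + (1/2)·R1: [0, 3, 2, -1, -1]
R5 ← R5 + (3/2)·R1: [0, 4, 6, -4, -2]
R6 ← R6 − R1: [0, -3, -2, 1, 1]
R3 ← R3 − (1/3)·R2: [0, 0, 5/3, -4/3, -1/3]
R4 ← R4 − (1/2)·R2: [0, 0, 0, 0, 0]
R5 ← R5 − (2/3)·R2: [0, 0, 10/3, -8/3, -2/3]
R6 ← R6 + (1/2)·R2: [0, 0, 0, 0, 0]
R5 ← R5 − (2)·R3: [0, 0, 0, 0, 0]
Echelon form has 3 nonzero rows, so rank(P) = 3.

3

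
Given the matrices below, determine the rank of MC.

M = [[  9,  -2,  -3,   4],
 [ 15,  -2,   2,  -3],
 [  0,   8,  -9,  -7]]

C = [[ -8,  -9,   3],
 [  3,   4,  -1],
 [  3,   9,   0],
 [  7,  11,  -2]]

2

First compute MC:
[[-59, -72,  21],
 [-141, -158,  53],
 [-52, -126,   6]]
Now row reduce the product.
R2 ← R2 − (141/59)·R1: [0, 830/59, 166/59]
R3 ← R3 − (52/59)·R1: [0, -3690/59, -738/59]
R3 ← R3 + (369/83)·R2: [0, 0, 0]
2 nonzero rows, so rank(MC) = 2.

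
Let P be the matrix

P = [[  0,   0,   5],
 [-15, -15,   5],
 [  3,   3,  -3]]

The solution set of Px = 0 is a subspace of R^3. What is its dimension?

Row reduce to echelon form.
Swap R1 ↔ R2
R3 ← R3 + (1/5)·R1: [0, 0, -2]
R3 ← R3 + (2/5)·R2: [0, 0, 0]
2 nonzero rows, so rank(P) = 2.
P has 3 columns; by rank–nullity, nullity = 3 − 2 = 1.

1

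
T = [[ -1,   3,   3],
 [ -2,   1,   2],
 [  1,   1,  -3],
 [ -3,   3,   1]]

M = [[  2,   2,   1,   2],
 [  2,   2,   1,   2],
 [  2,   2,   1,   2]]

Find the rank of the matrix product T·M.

1

First compute TM:
[[ 10,  10,   5,  10],
 [  2,   2,   1,   2],
 [ -2,  -2,  -1,  -2],
 [  2,   2,   1,   2]]
Now row reduce the product.
R2 ← R2 − (1/5)·R1: [0, 0, 0, 0]
R3 ← R3 + (1/5)·R1: [0, 0, 0, 0]
R4 ← R4 − (1/5)·R1: [0, 0, 0, 0]
1 nonzero row, so rank(TM) = 1.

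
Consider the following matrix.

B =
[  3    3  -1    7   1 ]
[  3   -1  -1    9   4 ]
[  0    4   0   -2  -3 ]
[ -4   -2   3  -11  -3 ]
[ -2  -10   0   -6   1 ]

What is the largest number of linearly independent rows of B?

4

Row reduce to echelon form.
R2 ← R2 − R1: [0, -4, 0, 2, 3]
R4 ← R4 + (4/3)·R1: [0, 2, 5/3, -5/3, -5/3]
R5 ← R5 + (2/3)·R1: [0, -8, -2/3, -4/3, 5/3]
R3 ← R3 + R2: [0, 0, 0, 0, 0]
R4 ← R4 + (1/2)·R2: [0, 0, 5/3, -2/3, -1/6]
R5 ← R5 − (2)·R2: [0, 0, -2/3, -16/3, -13/3]
Swap R3 ↔ R4
R5 ← R5 + (2/5)·R3: [0, 0, 0, -28/5, -22/5]
Swap R4 ↔ R5
Echelon form has 4 nonzero rows, so rank(B) = 4.
The rank gives the maximum number of linearly independent rows: 4.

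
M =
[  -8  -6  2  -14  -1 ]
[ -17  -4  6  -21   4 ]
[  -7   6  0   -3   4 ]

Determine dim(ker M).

Row reduce to echelon form.
R2 ← R2 − (17/8)·R1: [0, 35/4, 7/4, 35/4, 49/8]
R3 ← R3 − (7/8)·R1: [0, 45/4, -7/4, 37/4, 39/8]
R3 ← R3 − (9/7)·R2: [0, 0, -4, -2, -3]
3 nonzero rows, so rank(M) = 3.
M has 5 columns; by rank–nullity, nullity = 5 − 3 = 2.

2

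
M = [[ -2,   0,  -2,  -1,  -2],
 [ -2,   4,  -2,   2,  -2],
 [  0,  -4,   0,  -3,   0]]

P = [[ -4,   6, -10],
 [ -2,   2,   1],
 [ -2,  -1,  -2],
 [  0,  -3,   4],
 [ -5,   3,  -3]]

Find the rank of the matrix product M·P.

First compute MP:
[[ 22, -13,  26],
 [ 14, -14,  42],
 [  8,   1, -16]]
Now row reduce the product.
R2 ← R2 − (7/11)·R1: [0, -63/11, 280/11]
R3 ← R3 − (4/11)·R1: [0, 63/11, -280/11]
R3 ← R3 + R2: [0, 0, 0]
2 nonzero rows, so rank(MP) = 2.

2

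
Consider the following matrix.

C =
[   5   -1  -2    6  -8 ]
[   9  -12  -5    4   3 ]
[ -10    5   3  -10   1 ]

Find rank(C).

3

Row reduce to echelon form.
R2 ← R2 − (9/5)·R1: [0, -51/5, -7/5, -34/5, 87/5]
R3 ← R3 + (2)·R1: [0, 3, -1, 2, -15]
R3 ← R3 + (5/17)·R2: [0, 0, -24/17, 0, -168/17]
Echelon form has 3 nonzero rows, so rank(C) = 3.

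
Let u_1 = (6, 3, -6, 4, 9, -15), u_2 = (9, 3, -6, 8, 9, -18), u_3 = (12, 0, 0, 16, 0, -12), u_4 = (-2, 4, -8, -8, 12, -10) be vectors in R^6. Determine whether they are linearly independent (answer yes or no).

no

Form the matrix with these vectors as rows and row reduce.
R2 ← R2 − (3/2)·R1: [0, -3/2, 3, 2, -9/2, 9/2]
R3 ← R3 − (2)·R1: [0, -6, 12, 8, -18, 18]
R4 ← R4 + (1/3)·R1: [0, 5, -10, -20/3, 15, -15]
R3 ← R3 − (4)·R2: [0, 0, 0, 0, 0, 0]
R4 ← R4 + (10/3)·R2: [0, 0, 0, 0, 0, 0]
2 nonzero rows, so the 4 vectors span a space of dimension 2.
Since 2 < 4, the vectors are linearly dependent.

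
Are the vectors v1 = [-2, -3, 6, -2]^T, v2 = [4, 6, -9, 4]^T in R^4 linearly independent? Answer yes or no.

Form the matrix with these vectors as rows and row reduce.
R2 ← R2 + (2)·R1: [0, 0, 3, 0]
2 nonzero rows, so the 2 vectors span a space of dimension 2.
Since 2 = 2, the vectors are linearly independent.

yes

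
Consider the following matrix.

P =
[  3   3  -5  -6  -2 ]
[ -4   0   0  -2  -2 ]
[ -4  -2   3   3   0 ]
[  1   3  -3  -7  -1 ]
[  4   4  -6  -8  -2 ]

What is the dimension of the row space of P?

Row reduce to echelon form.
R2 ← R2 + (4/3)·R1: [0, 4, -20/3, -10, -14/3]
R3 ← R3 + (4/3)·R1: [0, 2, -11/3, -5, -8/3]
R4 ← R4 − (1/3)·R1: [0, 2, -4/3, -5, -1/3]
R5 ← R5 − (4/3)·R1: [0, 0, 2/3, 0, 2/3]
R3 ← R3 − (1/2)·R2: [0, 0, -1/3, 0, -1/3]
R4 ← R4 − (1/2)·R2: [0, 0, 2, 0, 2]
R4 ← R4 + (6)·R3: [0, 0, 0, 0, 0]
R5 ← R5 + (2)·R3: [0, 0, 0, 0, 0]
Echelon form has 3 nonzero rows, so rank(P) = 3.
The row space has dimension equal to the rank: 3.

3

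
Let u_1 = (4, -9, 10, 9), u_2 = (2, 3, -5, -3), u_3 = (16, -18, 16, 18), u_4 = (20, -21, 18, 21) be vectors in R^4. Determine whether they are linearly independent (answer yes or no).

Form the matrix with these vectors as rows and row reduce.
R2 ← R2 − (1/2)·R1: [0, 15/2, -10, -15/2]
R3 ← R3 − (4)·R1: [0, 18, -24, -18]
R4 ← R4 − (5)·R1: [0, 24, -32, -24]
R3 ← R3 − (12/5)·R2: [0, 0, 0, 0]
R4 ← R4 − (16/5)·R2: [0, 0, 0, 0]
2 nonzero rows, so the 4 vectors span a space of dimension 2.
Since 2 < 4, the vectors are linearly dependent.

no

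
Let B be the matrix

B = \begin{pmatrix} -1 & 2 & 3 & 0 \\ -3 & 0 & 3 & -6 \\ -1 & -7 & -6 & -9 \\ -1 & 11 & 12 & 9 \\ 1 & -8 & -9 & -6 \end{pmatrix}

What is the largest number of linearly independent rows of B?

Row reduce to echelon form.
R2 ← R2 − (3)·R1: [0, -6, -6, -6]
R3 ← R3 − R1: [0, -9, -9, -9]
R4 ← R4 − R1: [0, 9, 9, 9]
R5 ← R5 + R1: [0, -6, -6, -6]
R3 ← R3 − (3/2)·R2: [0, 0, 0, 0]
R4 ← R4 + (3/2)·R2: [0, 0, 0, 0]
R5 ← R5 − R2: [0, 0, 0, 0]
Echelon form has 2 nonzero rows, so rank(B) = 2.
The rank gives the maximum number of linearly independent rows: 2.

2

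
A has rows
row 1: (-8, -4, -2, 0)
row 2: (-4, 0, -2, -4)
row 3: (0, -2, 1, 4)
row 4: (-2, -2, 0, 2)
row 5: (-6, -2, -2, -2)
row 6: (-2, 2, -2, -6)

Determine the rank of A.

2

Row reduce to echelon form.
R2 ← R2 − (1/2)·R1: [0, 2, -1, -4]
R4 ← R4 − (1/4)·R1: [0, -1, 1/2, 2]
R5 ← R5 − (3/4)·R1: [0, 1, -1/2, -2]
R6 ← R6 − (1/4)·R1: [0, 3, -3/2, -6]
R3 ← R3 + R2: [0, 0, 0, 0]
R4 ← R4 + (1/2)·R2: [0, 0, 0, 0]
R5 ← R5 − (1/2)·R2: [0, 0, 0, 0]
R6 ← R6 − (3/2)·R2: [0, 0, 0, 0]
Echelon form has 2 nonzero rows, so rank(A) = 2.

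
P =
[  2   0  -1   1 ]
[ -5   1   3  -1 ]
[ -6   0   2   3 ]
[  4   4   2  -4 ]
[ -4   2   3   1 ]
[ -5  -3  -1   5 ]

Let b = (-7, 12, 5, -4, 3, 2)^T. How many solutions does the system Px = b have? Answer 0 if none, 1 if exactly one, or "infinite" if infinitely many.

Row reduce the augmented matrix [P | b].
R2 ← R2 + (5/2)·R1: [0, 1, 1/2, 3/2, -11/2]
R3 ← R3 + (3)·R1: [0, 0, -1, 6, -16]
R4 ← R4 − (2)·R1: [0, 4, 4, -6, 10]
R5 ← R5 + (2)·R1: [0, 2, 1, 3, -11]
R6 ← R6 + (5/2)·R1: [0, -3, -7/2, 15/2, -31/2]
R4 ← R4 − (4)·R2: [0, 0, 2, -12, 32]
R5 ← R5 − (2)·R2: [0, 0, 0, 0, 0]
R6 ← R6 + (3)·R2: [0, 0, -2, 12, -32]
R4 ← R4 + (2)·R3: [0, 0, 0, 0, 0]
R6 ← R6 − (2)·R3: [0, 0, 0, 0, 0]
The echelon form has 3 nonzero rows, and every pivot lies in the first 4 columns, so rank(P) = rank([P|b]) = 3.
The system is consistent.
rank = 3 < 4 unknowns, so there are infinitely many solutions.

infinite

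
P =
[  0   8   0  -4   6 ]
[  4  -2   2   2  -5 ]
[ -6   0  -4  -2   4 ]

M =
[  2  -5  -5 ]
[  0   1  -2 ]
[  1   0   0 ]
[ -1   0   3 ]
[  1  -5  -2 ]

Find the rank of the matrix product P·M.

First compute PM:
[[ 10, -22, -40],
 [  3,   3,   0],
 [-10,  10,  16]]
Now row reduce the product.
R2 ← R2 − (3/10)·R1: [0, 48/5, 12]
R3 ← R3 + R1: [0, -12, -24]
R3 ← R3 + (5/4)·R2: [0, 0, -9]
3 nonzero rows, so rank(PM) = 3.

3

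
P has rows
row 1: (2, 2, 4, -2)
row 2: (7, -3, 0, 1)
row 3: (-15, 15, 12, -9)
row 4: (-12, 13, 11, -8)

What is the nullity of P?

2

Row reduce to echelon form.
R2 ← R2 − (7/2)·R1: [0, -10, -14, 8]
R3 ← R3 + (15/2)·R1: [0, 30, 42, -24]
R4 ← R4 + (6)·R1: [0, 25, 35, -20]
R3 ← R3 + (3)·R2: [0, 0, 0, 0]
R4 ← R4 + (5/2)·R2: [0, 0, 0, 0]
2 nonzero rows, so rank(P) = 2.
P has 4 columns; by rank–nullity, nullity = 4 − 2 = 2.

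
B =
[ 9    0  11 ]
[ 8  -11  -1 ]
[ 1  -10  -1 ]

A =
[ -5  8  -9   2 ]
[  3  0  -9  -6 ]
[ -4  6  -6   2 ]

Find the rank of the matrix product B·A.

2

First compute BA:
[[-89, 138, -147,  40],
 [-69,  58,  33,  80],
 [-31,   2,  87,  60]]
Now row reduce the product.
R2 ← R2 − (69/89)·R1: [0, -4360/89, 13080/89, 4360/89]
R3 ← R3 − (31/89)·R1: [0, -4100/89, 12300/89, 4100/89]
R3 ← R3 − (205/218)·R2: [0, 0, 0, 0]
2 nonzero rows, so rank(BA) = 2.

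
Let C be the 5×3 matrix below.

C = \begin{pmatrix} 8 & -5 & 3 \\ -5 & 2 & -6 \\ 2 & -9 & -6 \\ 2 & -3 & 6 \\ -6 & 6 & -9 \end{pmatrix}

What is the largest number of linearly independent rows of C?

3

Row reduce to echelon form.
R2 ← R2 + (5/8)·R1: [0, -9/8, -33/8]
R3 ← R3 − (1/4)·R1: [0, -31/4, -27/4]
R4 ← R4 − (1/4)·R1: [0, -7/4, 21/4]
R5 ← R5 + (3/4)·R1: [0, 9/4, -27/4]
R3 ← R3 − (62/9)·R2: [0, 0, 65/3]
R4 ← R4 − (14/9)·R2: [0, 0, 35/3]
R5 ← R5 + (2)·R2: [0, 0, -15]
R4 ← R4 − (7/13)·R3: [0, 0, 0]
R5 ← R5 + (9/13)·R3: [0, 0, 0]
Echelon form has 3 nonzero rows, so rank(C) = 3.
The rank gives the maximum number of linearly independent rows: 3.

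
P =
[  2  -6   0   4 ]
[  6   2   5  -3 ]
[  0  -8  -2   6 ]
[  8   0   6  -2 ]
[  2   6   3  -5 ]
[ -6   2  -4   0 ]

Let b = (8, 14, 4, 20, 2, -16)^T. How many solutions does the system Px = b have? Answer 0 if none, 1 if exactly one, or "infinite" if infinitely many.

infinite

Row reduce the augmented matrix [P | b].
R2 ← R2 − (3)·R1: [0, 20, 5, -15, -10]
R4 ← R4 − (4)·R1: [0, 24, 6, -18, -12]
R5 ← R5 − R1: [0, 12, 3, -9, -6]
R6 ← R6 + (3)·R1: [0, -16, -4, 12, 8]
R3 ← R3 + (2/5)·R2: [0, 0, 0, 0, 0]
R4 ← R4 − (6/5)·R2: [0, 0, 0, 0, 0]
R5 ← R5 − (3/5)·R2: [0, 0, 0, 0, 0]
R6 ← R6 + (4/5)·R2: [0, 0, 0, 0, 0]
The echelon form has 2 nonzero rows, and every pivot lies in the first 4 columns, so rank(P) = rank([P|b]) = 2.
The system is consistent.
rank = 2 < 4 unknowns, so there are infinitely many solutions.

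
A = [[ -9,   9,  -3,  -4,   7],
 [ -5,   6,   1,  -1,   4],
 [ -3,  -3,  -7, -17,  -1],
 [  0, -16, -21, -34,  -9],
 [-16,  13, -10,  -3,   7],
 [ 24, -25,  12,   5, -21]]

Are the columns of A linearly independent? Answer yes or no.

no

Row reduce A to echelon form.
R2 ← R2 − (5/9)·R1: [0, 1, 8/3, 11/9, 1/9]
R3 ← R3 − (1/3)·R1: [0, -6, -6, -47/3, -10/3]
R5 ← R5 − (16/9)·R1: [0, -3, -14/3, 37/9, -49/9]
R6 ← R6 + (8/3)·R1: [0, -1, 4, -17/3, -7/3]
R3 ← R3 + (6)·R2: [0, 0, 10, -25/3, -8/3]
R4 ← R4 + (16)·R2: [0, 0, 65/3, -130/9, -65/9]
R5 ← R5 + (3)·R2: [0, 0, 10/3, 70/9, -46/9]
R6 ← R6 + R2: [0, 0, 20/3, -40/9, -20/9]
R4 ← R4 − (13/6)·R3: [0, 0, 0, 65/18, -13/9]
R5 ← R5 − (1/3)·R3: [0, 0, 0, 95/9, -38/9]
R6 ← R6 − (2/3)·R3: [0, 0, 0, 10/9, -4/9]
R5 ← R5 − (38/13)·R4: [0, 0, 0, 0, 0]
R6 ← R6 − (4/13)·R4: [0, 0, 0, 0, 0]
4 pivots among 5 columns.
Only 4 < 5 pivot columns, so the columns are linearly dependent.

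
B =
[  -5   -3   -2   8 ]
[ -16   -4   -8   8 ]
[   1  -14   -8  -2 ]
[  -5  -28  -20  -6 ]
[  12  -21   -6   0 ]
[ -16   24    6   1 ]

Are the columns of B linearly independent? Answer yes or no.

Row reduce B to echelon form.
R2 ← R2 − (16/5)·R1: [0, 28/5, -8/5, -88/5]
R3 ← R3 + (1/5)·R1: [0, -73/5, -42/5, -2/5]
R4 ← R4 − R1: [0, -25, -18, -14]
R5 ← R5 + (12/5)·R1: [0, -141/5, -54/5, 96/5]
R6 ← R6 − (16/5)·R1: [0, 168/5, 62/5, -123/5]
R3 ← R3 + (73/28)·R2: [0, 0, -88/7, -324/7]
R4 ← R4 + (125/28)·R2: [0, 0, -176/7, -648/7]
R5 ← R5 + (141/28)·R2: [0, 0, -132/7, -486/7]
R6 ← R6 − (6)·R2: [0, 0, 22, 81]
R4 ← R4 − (2)·R3: [0, 0, 0, 0]
R5 ← R5 − (3/2)·R3: [0, 0, 0, 0]
R6 ← R6 + (7/4)·R3: [0, 0, 0, 0]
3 pivots among 4 columns.
Only 3 < 4 pivot columns, so the columns are linearly dependent.

no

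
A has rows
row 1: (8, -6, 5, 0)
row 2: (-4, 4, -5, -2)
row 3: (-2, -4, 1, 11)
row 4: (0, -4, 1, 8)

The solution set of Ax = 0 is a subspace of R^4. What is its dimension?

Row reduce to echelon form.
R2 ← R2 + (1/2)·R1: [0, 1, -5/2, -2]
R3 ← R3 + (1/4)·R1: [0, -11/2, 9/4, 11]
R3 ← R3 + (11/2)·R2: [0, 0, -23/2, 0]
R4 ← R4 + (4)·R2: [0, 0, -9, 0]
R4 ← R4 − (18/23)·R3: [0, 0, 0, 0]
3 nonzero rows, so rank(A) = 3.
A has 4 columns; by rank–nullity, nullity = 4 − 3 = 1.

1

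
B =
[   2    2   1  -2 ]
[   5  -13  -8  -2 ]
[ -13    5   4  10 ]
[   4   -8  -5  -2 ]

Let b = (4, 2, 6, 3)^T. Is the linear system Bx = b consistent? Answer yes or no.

Row reduce the augmented matrix [B | b].
R2 ← R2 − (5/2)·R1: [0, -18, -21/2, 3, -8]
R3 ← R3 + (13/2)·R1: [0, 18, 21/2, -3, 32]
R4 ← R4 − (2)·R1: [0, -12, -7, 2, -5]
R3 ← R3 + R2: [0, 0, 0, 0, 24]
R4 ← R4 − (2/3)·R2: [0, 0, 0, 0, 1/3]
R4 ← R4 − (1/72)·R3: [0, 0, 0, 0, 0]
The echelon form has 3 nonzero rows; the last pivot sits in the augmented column, so rank(B) = 2 but rank([B|b]) = 3.
Since the ranks differ, the system is inconsistent.

no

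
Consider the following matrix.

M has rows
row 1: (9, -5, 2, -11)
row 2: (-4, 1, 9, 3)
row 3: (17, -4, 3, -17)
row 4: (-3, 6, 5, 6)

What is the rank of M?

Row reduce to echelon form.
R2 ← R2 + (4/9)·R1: [0, -11/9, 89/9, -17/9]
R3 ← R3 − (17/9)·R1: [0, 49/9, -7/9, 34/9]
R4 ← R4 + (1/3)·R1: [0, 13/3, 17/3, 7/3]
R3 ← R3 + (49/11)·R2: [0, 0, 476/11, -51/11]
R4 ← R4 + (39/11)·R2: [0, 0, 448/11, -48/11]
R4 ← R4 − (16/17)·R3: [0, 0, 0, 0]
Echelon form has 3 nonzero rows, so rank(M) = 3.

3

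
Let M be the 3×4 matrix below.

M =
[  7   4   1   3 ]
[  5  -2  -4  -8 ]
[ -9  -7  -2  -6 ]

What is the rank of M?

Row reduce to echelon form.
R2 ← R2 − (5/7)·R1: [0, -34/7, -33/7, -71/7]
R3 ← R3 + (9/7)·R1: [0, -13/7, -5/7, -15/7]
R3 ← R3 − (13/34)·R2: [0, 0, 37/34, 59/34]
Echelon form has 3 nonzero rows, so rank(M) = 3.

3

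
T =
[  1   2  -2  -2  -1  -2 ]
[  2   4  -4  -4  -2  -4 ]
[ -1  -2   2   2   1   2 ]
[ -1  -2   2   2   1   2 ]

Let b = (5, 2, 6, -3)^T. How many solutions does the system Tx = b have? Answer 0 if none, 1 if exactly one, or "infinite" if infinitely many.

Row reduce the augmented matrix [T | b].
R2 ← R2 − (2)·R1: [0, 0, 0, 0, 0, 0, -8]
R3 ← R3 + R1: [0, 0, 0, 0, 0, 0, 11]
R4 ← R4 + R1: [0, 0, 0, 0, 0, 0, 2]
R3 ← R3 + (11/8)·R2: [0, 0, 0, 0, 0, 0, 0]
R4 ← R4 + (1/4)·R2: [0, 0, 0, 0, 0, 0, 0]
The echelon form has 2 nonzero rows; the last pivot sits in the augmented column, so rank(T) = 1 but rank([T|b]) = 2.
Since the ranks differ, the system is inconsistent.
It has no solutions.

0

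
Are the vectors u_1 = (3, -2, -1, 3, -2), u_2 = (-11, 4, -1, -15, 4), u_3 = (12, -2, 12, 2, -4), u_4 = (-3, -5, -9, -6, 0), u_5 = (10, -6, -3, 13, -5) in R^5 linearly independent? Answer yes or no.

no

Form the matrix with these vectors as rows and row reduce.
R2 ← R2 + (11/3)·R1: [0, -10/3, -14/3, -4, -10/3]
R3 ← R3 − (4)·R1: [0, 6, 16, -10, 4]
R4 ← R4 + R1: [0, -7, -10, -3, -2]
R5 ← R5 − (10/3)·R1: [0, 2/3, 1/3, 3, 5/3]
R3 ← R3 + (9/5)·R2: [0, 0, 38/5, -86/5, -2]
R4 ← R4 − (21/10)·R2: [0, 0, -1/5, 27/5, 5]
R5 ← R5 + (1/5)·R2: [0, 0, -3/5, 11/5, 1]
R4 ← R4 + (1/38)·R3: [0, 0, 0, 94/19, 94/19]
R5 ← R5 + (3/38)·R3: [0, 0, 0, 16/19, 16/19]
R5 ← R5 − (8/47)·R4: [0, 0, 0, 0, 0]
4 nonzero rows, so the 5 vectors span a space of dimension 4.
Since 4 < 5, the vectors are linearly dependent.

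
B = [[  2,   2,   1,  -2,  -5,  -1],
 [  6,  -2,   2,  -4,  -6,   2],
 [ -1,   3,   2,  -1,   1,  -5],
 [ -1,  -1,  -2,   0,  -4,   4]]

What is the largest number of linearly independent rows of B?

Row reduce to echelon form.
R2 ← R2 − (3)·R1: [0, -8, -1, 2, 9, 5]
R3 ← R3 + (1/2)·R1: [0, 4, 5/2, -2, -3/2, -11/2]
R4 ← R4 + (1/2)·R1: [0, 0, -3/2, -1, -13/2, 7/2]
R3 ← R3 + (1/2)·R2: [0, 0, 2, -1, 3, -3]
R4 ← R4 + (3/4)·R3: [0, 0, 0, -7/4, -17/4, 5/4]
Echelon form has 4 nonzero rows, so rank(B) = 4.
The rank gives the maximum number of linearly independent rows: 4.

4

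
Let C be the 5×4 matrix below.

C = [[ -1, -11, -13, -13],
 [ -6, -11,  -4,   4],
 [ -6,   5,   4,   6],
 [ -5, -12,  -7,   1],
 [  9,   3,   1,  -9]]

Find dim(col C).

Row reduce to echelon form.
R2 ← R2 − (6)·R1: [0, 55, 74, 82]
R3 ← R3 − (6)·R1: [0, 71, 82, 84]
R4 ← R4 − (5)·R1: [0, 43, 58, 66]
R5 ← R5 + (9)·R1: [0, -96, -116, -126]
R3 ← R3 − (71/55)·R2: [0, 0, -744/55, -1202/55]
R4 ← R4 − (43/55)·R2: [0, 0, 8/55, 104/55]
R5 ← R5 + (96/55)·R2: [0, 0, 724/55, 942/55]
R4 ← R4 + (1/93)·R3: [0, 0, 0, 154/93]
R5 ← R5 + (181/186)·R3: [0, 0, 0, -385/93]
R5 ← R5 + (5/2)·R4: [0, 0, 0, 0]
Echelon form has 4 nonzero rows, so rank(C) = 4.
The column space has dimension equal to the rank: 4.

4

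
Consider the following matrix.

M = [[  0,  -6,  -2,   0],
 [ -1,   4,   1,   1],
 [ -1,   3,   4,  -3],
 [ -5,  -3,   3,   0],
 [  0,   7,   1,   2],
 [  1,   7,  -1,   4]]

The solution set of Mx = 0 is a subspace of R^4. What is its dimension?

Row reduce to echelon form.
Swap R1 ↔ R2
R3 ← R3 − R1: [0, -1, 3, -4]
R4 ← R4 − (5)·R1: [0, -23, -2, -5]
R6 ← R6 + R1: [0, 11, 0, 5]
R3 ← R3 − (1/6)·R2: [0, 0, 10/3, -4]
R4 ← R4 − (23/6)·R2: [0, 0, 17/3, -5]
R5 ← R5 + (7/6)·R2: [0, 0, -4/3, 2]
R6 ← R6 + (11/6)·R2: [0, 0, -11/3, 5]
R4 ← R4 − (17/10)·R3: [0, 0, 0, 9/5]
R5 ← R5 + (2/5)·R3: [0, 0, 0, 2/5]
R6 ← R6 + (11/10)·R3: [0, 0, 0, 3/5]
R5 ← R5 − (2/9)·R4: [0, 0, 0, 0]
R6 ← R6 − (1/3)·R4: [0, 0, 0, 0]
4 nonzero rows, so rank(M) = 4.
M has 4 columns; by rank–nullity, nullity = 4 − 4 = 0.

0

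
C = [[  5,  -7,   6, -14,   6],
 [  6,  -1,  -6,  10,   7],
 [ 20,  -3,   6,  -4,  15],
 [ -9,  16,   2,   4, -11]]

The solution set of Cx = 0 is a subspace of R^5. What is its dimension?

Row reduce to echelon form.
R2 ← R2 − (6/5)·R1: [0, 37/5, -66/5, 134/5, -1/5]
R3 ← R3 − (4)·R1: [0, 25, -18, 52, -9]
R4 ← R4 + (9/5)·R1: [0, 17/5, 64/5, -106/5, -1/5]
R3 ← R3 − (125/37)·R2: [0, 0, 984/37, -1426/37, -308/37]
R4 ← R4 − (17/37)·R2: [0, 0, 698/37, -1240/37, -4/37]
R4 ← R4 − (349/492)·R3: [0, 0, 0, -1519/246, 713/123]
4 nonzero rows, so rank(C) = 4.
C has 5 columns; by rank–nullity, nullity = 5 − 4 = 1.

1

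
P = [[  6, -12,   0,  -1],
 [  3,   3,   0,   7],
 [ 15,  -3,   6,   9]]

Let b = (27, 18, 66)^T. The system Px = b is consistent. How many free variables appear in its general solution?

Row reduce the augmented matrix [P | b].
R2 ← R2 − (1/2)·R1: [0, 9, 0, 15/2, 9/2]
R3 ← R3 − (5/2)·R1: [0, 27, 6, 23/2, -3/2]
R3 ← R3 − (3)·R2: [0, 0, 6, -11, -15]
The echelon form has 3 nonzero rows, and every pivot lies in the first 4 columns, so rank(P) = rank([P|b]) = 3.
The system is consistent.
Free variables = (unknowns) − (rank) = 4 − 3 = 1.

1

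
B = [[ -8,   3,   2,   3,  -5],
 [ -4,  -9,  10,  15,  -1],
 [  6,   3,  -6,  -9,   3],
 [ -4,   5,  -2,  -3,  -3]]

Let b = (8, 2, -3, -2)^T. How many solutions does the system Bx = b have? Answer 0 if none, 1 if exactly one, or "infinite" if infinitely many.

Row reduce the augmented matrix [B | b].
R2 ← R2 − (1/2)·R1: [0, -21/2, 9, 27/2, 3/2, -2]
R3 ← R3 + (3/4)·R1: [0, 21/4, -9/2, -27/4, -3/4, 3]
R4 ← R4 − (1/2)·R1: [0, 7/2, -3, -9/2, -1/2, -6]
R3 ← R3 + (1/2)·R2: [0, 0, 0, 0, 0, 2]
R4 ← R4 + (1/3)·R2: [0, 0, 0, 0, 0, -20/3]
R4 ← R4 + (10/3)·R3: [0, 0, 0, 0, 0, 0]
The echelon form has 3 nonzero rows; the last pivot sits in the augmented column, so rank(B) = 2 but rank([B|b]) = 3.
Since the ranks differ, the system is inconsistent.
It has no solutions.

0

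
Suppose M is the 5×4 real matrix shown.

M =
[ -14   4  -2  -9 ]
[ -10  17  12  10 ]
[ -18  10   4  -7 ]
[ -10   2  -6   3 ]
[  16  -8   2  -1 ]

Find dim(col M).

4

Row reduce to echelon form.
R2 ← R2 − (5/7)·R1: [0, 99/7, 94/7, 115/7]
R3 ← R3 − (9/7)·R1: [0, 34/7, 46/7, 32/7]
R4 ← R4 − (5/7)·R1: [0, -6/7, -32/7, 66/7]
R5 ← R5 + (8/7)·R1: [0, -24/7, -2/7, -79/7]
R3 ← R3 − (34/99)·R2: [0, 0, 194/99, -106/99]
R4 ← R4 + (2/33)·R2: [0, 0, -124/33, 344/33]
R5 ← R5 + (8/33)·R2: [0, 0, 98/33, -241/33]
R4 ← R4 + (186/97)·R3: [0, 0, 0, 812/97]
R5 ← R5 − (147/97)·R3: [0, 0, 0, -551/97]
R5 ← R5 + (19/28)·R4: [0, 0, 0, 0]
Echelon form has 4 nonzero rows, so rank(M) = 4.
The column space has dimension equal to the rank: 4.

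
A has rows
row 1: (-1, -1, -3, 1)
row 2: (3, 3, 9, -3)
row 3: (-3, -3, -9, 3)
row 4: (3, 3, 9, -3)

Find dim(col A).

Row reduce to echelon form.
R2 ← R2 + (3)·R1: [0, 0, 0, 0]
R3 ← R3 − (3)·R1: [0, 0, 0, 0]
R4 ← R4 + (3)·R1: [0, 0, 0, 0]
Echelon form has 1 nonzero row, so rank(A) = 1.
The column space has dimension equal to the rank: 1.

1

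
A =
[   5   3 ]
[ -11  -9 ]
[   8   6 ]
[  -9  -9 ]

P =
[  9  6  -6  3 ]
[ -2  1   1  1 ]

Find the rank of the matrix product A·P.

2

First compute AP:
[[ 39,  33, -27,  18],
 [-81, -75,  57, -42],
 [ 60,  54, -42,  30],
 [-63, -63,  45, -36]]
Now row reduce the product.
R2 ← R2 + (27/13)·R1: [0, -84/13, 12/13, -60/13]
R3 ← R3 − (20/13)·R1: [0, 42/13, -6/13, 30/13]
R4 ← R4 + (21/13)·R1: [0, -126/13, 18/13, -90/13]
R3 ← R3 + (1/2)·R2: [0, 0, 0, 0]
R4 ← R4 − (3/2)·R2: [0, 0, 0, 0]
2 nonzero rows, so rank(AP) = 2.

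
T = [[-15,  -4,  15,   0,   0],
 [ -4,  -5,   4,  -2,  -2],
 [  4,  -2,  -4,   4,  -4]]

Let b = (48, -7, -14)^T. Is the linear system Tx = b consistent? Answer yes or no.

yes

Row reduce the augmented matrix [T | b].
R2 ← R2 − (4/15)·R1: [0, -59/15, 0, -2, -2, -99/5]
R3 ← R3 + (4/15)·R1: [0, -46/15, 0, 4, -4, -6/5]
R3 ← R3 − (46/59)·R2: [0, 0, 0, 328/59, -144/59, 840/59]
The echelon form has 3 nonzero rows, and every pivot lies in the first 5 columns, so rank(T) = rank([T|b]) = 3.
The system is consistent.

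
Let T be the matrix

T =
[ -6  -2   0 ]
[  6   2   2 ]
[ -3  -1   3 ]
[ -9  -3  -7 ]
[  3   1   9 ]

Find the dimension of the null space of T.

Row reduce to echelon form.
R2 ← R2 + R1: [0, 0, 2]
R3 ← R3 − (1/2)·R1: [0, 0, 3]
R4 ← R4 − (3/2)·R1: [0, 0, -7]
R5 ← R5 + (1/2)·R1: [0, 0, 9]
R3 ← R3 − (3/2)·R2: [0, 0, 0]
R4 ← R4 + (7/2)·R2: [0, 0, 0]
R5 ← R5 − (9/2)·R2: [0, 0, 0]
2 nonzero rows, so rank(T) = 2.
T has 3 columns; by rank–nullity, nullity = 3 − 2 = 1.

1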